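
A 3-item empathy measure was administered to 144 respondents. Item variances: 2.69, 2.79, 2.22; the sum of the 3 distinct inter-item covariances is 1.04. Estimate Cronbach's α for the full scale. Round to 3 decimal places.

ΣVar(i) = 2.69 + 2.79 + 2.22 = 7.70
Sum of distinct covariances = 1.04
total variance = ΣVar(i) + 2·Σcov = 7.70 + 2 × 1.04 = 9.78
α = (3/2)·(1 − 7.70/9.78) = 0.319

Cronbach's α = 0.319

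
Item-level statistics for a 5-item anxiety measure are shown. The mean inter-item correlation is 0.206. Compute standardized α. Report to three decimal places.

α = 0.565

Standardized α = k·r̄ / (1 + (k−1)·r̄) = 5 × 0.206 / (1 + 4 × 0.206)
  = 1.0300 / 1.8240 = 0.565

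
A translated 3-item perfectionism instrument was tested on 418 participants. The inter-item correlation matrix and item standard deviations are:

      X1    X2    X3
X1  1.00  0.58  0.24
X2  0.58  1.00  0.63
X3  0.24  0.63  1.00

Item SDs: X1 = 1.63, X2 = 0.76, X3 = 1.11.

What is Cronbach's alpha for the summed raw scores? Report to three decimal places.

Cronbach's alpha = 0.645

Σσ²ᵢ = 1.63² + 0.76² + 1.11² = 4.4666
Covariances σ_ij = r_ij · s_i · s_j:
  σ(X1,X2) = 0.58 × 1.63 × 0.76 = 0.7185
  σ(X1,X3) = 0.24 × 1.63 × 1.11 = 0.4342
  σ(X2,X3) = 0.63 × 0.76 × 1.11 = 0.5315
σ²_T = Σσ²ᵢ + 2·Σσ_ij = 4.4666 + 2 × 1.6842 = 7.8350
α = (3/2)·(1 − 4.4666/7.8350) = 0.645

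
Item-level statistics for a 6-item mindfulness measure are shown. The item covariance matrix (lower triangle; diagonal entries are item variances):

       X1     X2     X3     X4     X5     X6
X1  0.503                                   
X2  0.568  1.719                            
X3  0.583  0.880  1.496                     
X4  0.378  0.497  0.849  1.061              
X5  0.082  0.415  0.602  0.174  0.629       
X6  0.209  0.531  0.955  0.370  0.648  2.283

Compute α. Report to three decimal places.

α = 0.802

sum of item variances = 0.503 + 1.719 + 1.496 + 1.061 + 0.629 + 2.283 = 7.691
Σ_{i<j} σ_ij = 7.741
Var(T) = 7.691 + 2 × 7.741 = 23.173
α = (k/(k−1))·(1 − sum of item variances/Var(T)) = (6/5)·(1 − 7.691/23.173) = 0.802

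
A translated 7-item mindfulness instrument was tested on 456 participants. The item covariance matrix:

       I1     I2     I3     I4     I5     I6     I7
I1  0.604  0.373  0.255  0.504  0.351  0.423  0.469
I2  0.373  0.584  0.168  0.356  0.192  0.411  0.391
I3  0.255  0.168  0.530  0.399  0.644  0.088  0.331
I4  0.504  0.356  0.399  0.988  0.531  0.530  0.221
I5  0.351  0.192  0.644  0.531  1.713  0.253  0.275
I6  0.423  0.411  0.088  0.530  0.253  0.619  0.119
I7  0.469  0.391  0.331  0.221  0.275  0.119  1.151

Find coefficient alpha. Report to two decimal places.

Σσ²ᵢ = 0.604 + 0.584 + 0.530 + 0.988 + 1.713 + 0.619 + 1.151 = 6.189
Sum of the distinct covariances = 7.284
σ²_T = 6.189 + 2 × 7.284 = 20.757
α = (k/(k−1))·(1 − Σσ²ᵢ/σ²_T) = (7/6)·(1 − 6.189/20.757) = 0.82

α = 0.82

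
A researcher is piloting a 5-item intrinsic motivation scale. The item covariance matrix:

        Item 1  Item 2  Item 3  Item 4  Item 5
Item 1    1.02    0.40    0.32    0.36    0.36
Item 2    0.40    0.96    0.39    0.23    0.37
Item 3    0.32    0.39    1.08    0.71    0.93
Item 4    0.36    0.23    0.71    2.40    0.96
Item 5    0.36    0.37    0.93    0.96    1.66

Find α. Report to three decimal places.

ΣVar(i) = 1.02 + 0.96 + 1.08 + 2.40 + 1.66 = 7.12
Sum of the distinct covariances = 5.03
Var(T) = 7.12 + 2 × 5.03 = 17.18
α = (k/(k−1))·(1 − ΣVar(i)/Var(T)) = (5/4)·(1 − 7.12/17.18) = 0.732

α = 0.732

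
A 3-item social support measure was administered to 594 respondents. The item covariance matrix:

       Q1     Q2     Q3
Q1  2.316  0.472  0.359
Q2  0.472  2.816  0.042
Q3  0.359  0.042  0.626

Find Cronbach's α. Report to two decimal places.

Cronbach's α = 0.35

ΣVar(i) = 2.316 + 2.816 + 0.626 = 5.758
Σ_{i<j} σ_ij = 0.873
Var(T) = 5.758 + 2 × 0.873 = 7.504
α = (k/(k−1))·(1 − ΣVar(i)/Var(T)) = (3/2)·(1 − 5.758/7.504) = 0.35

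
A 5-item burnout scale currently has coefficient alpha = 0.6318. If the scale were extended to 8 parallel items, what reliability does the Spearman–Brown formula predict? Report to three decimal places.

predicted reliability = 0.733

Length factor m = 8/5 = 1.6000
α' = m·α / (1 + (m−1)·α)
   = 8/5 × 0.6318 / (1 + (8/5 − 1) × 0.6318)
   = 1.0109 / 1.3791 = 0.733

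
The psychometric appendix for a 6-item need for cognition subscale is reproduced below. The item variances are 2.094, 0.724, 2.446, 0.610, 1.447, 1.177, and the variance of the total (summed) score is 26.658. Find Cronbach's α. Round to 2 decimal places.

Σσ²ᵢ = 2.094 + 0.724 + 2.446 + 0.610 + 1.447 + 1.177 = 8.498
α = (k/(k−1))·(1 − Σσ²ᵢ/Var(T)) = (6/5)·(1 − 8.498/26.658) = 0.82

α = 0.82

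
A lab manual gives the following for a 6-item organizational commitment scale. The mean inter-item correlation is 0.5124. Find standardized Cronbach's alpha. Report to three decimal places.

Standardized α = k·r̄ / (1 + (k−1)·r̄) = 6 × 0.5124 / (1 + 5 × 0.5124)
  = 3.0744 / 3.5620 = 0.863

standardized Cronbach's alpha = 0.863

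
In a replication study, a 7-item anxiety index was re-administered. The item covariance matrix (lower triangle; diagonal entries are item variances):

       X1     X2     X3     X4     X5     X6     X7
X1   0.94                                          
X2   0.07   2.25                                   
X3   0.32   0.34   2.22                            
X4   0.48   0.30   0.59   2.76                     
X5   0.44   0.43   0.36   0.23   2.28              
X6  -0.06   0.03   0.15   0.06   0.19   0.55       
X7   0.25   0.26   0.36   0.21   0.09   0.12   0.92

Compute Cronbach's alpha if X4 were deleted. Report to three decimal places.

α = 0.507

Remaining items: X1, X2, X3, X5, X6, X7 (k = 6).
ΣVar(i) = 0.94 + 2.25 + 2.22 + 2.28 + 0.55 + 0.92 = 9.16
σ²_total = 9.16 + 2 × 3.35 = 15.86
α (item deleted) = (6/5)·(1 − 9.16/15.86) = 0.507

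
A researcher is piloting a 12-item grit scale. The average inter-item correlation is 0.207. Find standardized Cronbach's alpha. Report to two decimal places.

Standardized α = k·r̄ / (1 + (k−1)·r̄) = 12 × 0.207 / (1 + 11 × 0.207)
  = 2.4840 / 3.2770 = 0.76

standardized Cronbach's alpha = 0.76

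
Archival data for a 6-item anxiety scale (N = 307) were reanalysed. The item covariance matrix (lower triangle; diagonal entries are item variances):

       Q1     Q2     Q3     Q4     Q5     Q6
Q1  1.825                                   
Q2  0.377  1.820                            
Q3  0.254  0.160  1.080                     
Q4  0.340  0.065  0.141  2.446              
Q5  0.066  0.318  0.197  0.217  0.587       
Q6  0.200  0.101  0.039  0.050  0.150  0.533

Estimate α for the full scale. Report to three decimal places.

α = 0.471

sum of item variances = 1.825 + 1.820 + 1.080 + 2.446 + 0.587 + 0.533 = 8.291
Sum of the distinct covariances = 2.675
Var(T) = 8.291 + 2 × 2.675 = 13.641
α = (k/(k−1))·(1 − sum of item variances/Var(T)) = (6/5)·(1 − 8.291/13.641) = 0.471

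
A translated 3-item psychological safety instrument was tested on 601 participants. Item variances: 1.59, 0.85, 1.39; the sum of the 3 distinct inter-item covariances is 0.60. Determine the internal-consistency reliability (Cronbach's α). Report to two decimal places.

Cronbach's α = 0.36

ΣVar(i) = 1.59 + 0.85 + 1.39 = 3.83
Sum of distinct covariances = 0.60
total variance = ΣVar(i) + 2·Σcov = 3.83 + 2 × 0.60 = 5.03
α = (3/2)·(1 − 3.83/5.03) = 0.36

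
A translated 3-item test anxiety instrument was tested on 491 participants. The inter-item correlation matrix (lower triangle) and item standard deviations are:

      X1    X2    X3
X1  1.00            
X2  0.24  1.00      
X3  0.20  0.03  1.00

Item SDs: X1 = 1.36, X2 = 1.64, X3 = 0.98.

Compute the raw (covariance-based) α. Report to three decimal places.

α = 0.354

Σσ²ᵢ = 1.36² + 1.64² + 0.98² = 5.4996
Covariances σ_ij = r_ij · s_i · s_j:
  σ(X1,X2) = 0.24 × 1.36 × 1.64 = 0.5353
  σ(X1,X3) = 0.20 × 1.36 × 0.98 = 0.2666
  σ(X2,X3) = 0.03 × 1.64 × 0.98 = 0.0482
σ²_T = Σσ²ᵢ + 2·Σσ_ij = 5.4996 + 2 × 0.8501 = 7.1998
α = (3/2)·(1 − 5.4996/7.1998) = 0.354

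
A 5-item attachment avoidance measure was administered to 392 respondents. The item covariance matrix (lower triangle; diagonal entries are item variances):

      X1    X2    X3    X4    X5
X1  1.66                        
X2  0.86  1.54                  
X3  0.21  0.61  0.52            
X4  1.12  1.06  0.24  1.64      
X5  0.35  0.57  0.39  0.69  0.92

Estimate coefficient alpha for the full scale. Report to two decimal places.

coefficient alpha = 0.83

Σσ²ᵢ = 1.66 + 1.54 + 0.52 + 1.64 + 0.92 = 6.28
Sum of off-diagonal covariances = 6.10
σ²_T = 6.28 + 2 × 6.10 = 18.48
α = (k/(k−1))·(1 − Σσ²ᵢ/σ²_T) = (5/4)·(1 − 6.28/18.48) = 0.83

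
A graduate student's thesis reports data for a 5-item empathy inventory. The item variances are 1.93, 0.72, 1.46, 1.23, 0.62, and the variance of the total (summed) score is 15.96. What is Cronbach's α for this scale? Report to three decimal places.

Cronbach's α = 0.783

ΣVar(i) = 1.93 + 0.72 + 1.46 + 1.23 + 0.62 = 5.96
α = (k/(k−1))·(1 − ΣVar(i)/σ²_T) = (5/4)·(1 − 5.96/15.96) = 0.783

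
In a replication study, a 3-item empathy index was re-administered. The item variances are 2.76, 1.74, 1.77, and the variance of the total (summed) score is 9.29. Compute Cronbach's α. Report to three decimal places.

Σσᵢ² = 2.76 + 1.74 + 1.77 = 6.27
α = (k/(k−1))·(1 − Σσᵢ²/σ²_total) = (3/2)·(1 − 6.27/9.29) = 0.488

Cronbach's α = 0.488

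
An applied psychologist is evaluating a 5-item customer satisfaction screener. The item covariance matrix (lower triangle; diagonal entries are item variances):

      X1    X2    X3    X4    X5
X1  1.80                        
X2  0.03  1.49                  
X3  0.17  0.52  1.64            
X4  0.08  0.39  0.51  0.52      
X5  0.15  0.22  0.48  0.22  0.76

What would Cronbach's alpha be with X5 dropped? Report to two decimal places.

Remaining items: X1, X2, X3, X4 (k = 4).
sum of item variances = 1.80 + 1.49 + 1.64 + 0.52 = 5.45
Var(T) = 5.45 + 2 × 1.70 = 8.85
α (item deleted) = (4/3)·(1 − 5.45/8.85) = 0.51

Cronbach's alpha = 0.51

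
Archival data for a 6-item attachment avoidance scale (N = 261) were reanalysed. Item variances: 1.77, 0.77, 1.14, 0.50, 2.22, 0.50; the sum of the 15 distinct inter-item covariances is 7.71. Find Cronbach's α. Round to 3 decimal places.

Cronbach's α = 0.829

Σσᵢ² = 1.77 + 0.77 + 1.14 + 0.50 + 2.22 + 0.50 = 6.90
Sum of distinct covariances = 7.71
σ²_total = Σσᵢ² + 2·Σcov = 6.90 + 2 × 7.71 = 22.32
α = (6/5)·(1 − 6.90/22.32) = 0.829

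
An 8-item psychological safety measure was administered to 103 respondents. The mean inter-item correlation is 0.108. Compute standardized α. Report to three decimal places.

standardized α = 0.492

Standardized α = k·r̄ / (1 + (k−1)·r̄) = 8 × 0.108 / (1 + 7 × 0.108)
  = 0.8640 / 1.7560 = 0.492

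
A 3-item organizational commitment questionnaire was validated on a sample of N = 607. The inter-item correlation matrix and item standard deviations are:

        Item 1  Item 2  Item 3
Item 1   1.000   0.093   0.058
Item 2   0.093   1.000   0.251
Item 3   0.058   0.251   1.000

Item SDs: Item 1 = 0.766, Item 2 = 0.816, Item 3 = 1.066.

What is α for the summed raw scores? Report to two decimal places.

α = 0.32

Σσ²ᵢ = 0.766² + 0.816² + 1.066² = 2.3890
Covariances σ_ij = r_ij · s_i · s_j:
  σ(Item 1,Item 2) = 0.093 × 0.766 × 0.816 = 0.0581
  σ(Item 1,Item 3) = 0.058 × 0.766 × 1.066 = 0.0474
  σ(Item 2,Item 3) = 0.251 × 0.816 × 1.066 = 0.2183
σ²_T = Σσ²ᵢ + 2·Σσ_ij = 2.3890 + 2 × 0.3238 = 3.0366
α = (3/2)·(1 − 2.3890/3.0366) = 0.32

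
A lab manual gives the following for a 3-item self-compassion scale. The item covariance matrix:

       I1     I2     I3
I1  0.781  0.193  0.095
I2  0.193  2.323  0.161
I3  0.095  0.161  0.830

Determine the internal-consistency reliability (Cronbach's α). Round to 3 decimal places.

Σσᵢ² = 0.781 + 2.323 + 0.830 = 3.934
Σ_{i<j} σ_ij = 0.449
Var(T) = 3.934 + 2 × 0.449 = 4.832
α = (k/(k−1))·(1 − Σσᵢ²/Var(T)) = (3/2)·(1 − 3.934/4.832) = 0.279

Cronbach's α = 0.279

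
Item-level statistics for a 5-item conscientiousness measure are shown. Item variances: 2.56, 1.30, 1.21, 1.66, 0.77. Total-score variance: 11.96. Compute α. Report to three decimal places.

α = 0.466

ΣVar(i) = 2.56 + 1.30 + 1.21 + 1.66 + 0.77 = 7.50
α = (k/(k−1))·(1 − ΣVar(i)/σ²_T) = (5/4)·(1 − 7.50/11.96) = 0.466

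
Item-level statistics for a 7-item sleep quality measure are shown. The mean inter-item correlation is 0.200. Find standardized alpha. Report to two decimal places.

Standardized α = k·r̄ / (1 + (k−1)·r̄) = 7 × 0.200 / (1 + 6 × 0.200)
  = 1.4000 / 2.2000 = 0.64

standardized alpha = 0.64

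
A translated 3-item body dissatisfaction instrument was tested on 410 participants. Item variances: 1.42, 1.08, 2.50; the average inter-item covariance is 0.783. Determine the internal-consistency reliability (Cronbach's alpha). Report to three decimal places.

Σσᵢ² = 1.42 + 1.08 + 2.50 = 5.00
Sum of the 3 distinct covariances = 3 × 0.783 = 2.349
σ²_T = Σσᵢ² + 2·Σcov = 5.00 + 2 × 2.349 = 9.698
α = (3/2)·(1 − 5.00/9.698) = 0.727

Cronbach's alpha = 0.727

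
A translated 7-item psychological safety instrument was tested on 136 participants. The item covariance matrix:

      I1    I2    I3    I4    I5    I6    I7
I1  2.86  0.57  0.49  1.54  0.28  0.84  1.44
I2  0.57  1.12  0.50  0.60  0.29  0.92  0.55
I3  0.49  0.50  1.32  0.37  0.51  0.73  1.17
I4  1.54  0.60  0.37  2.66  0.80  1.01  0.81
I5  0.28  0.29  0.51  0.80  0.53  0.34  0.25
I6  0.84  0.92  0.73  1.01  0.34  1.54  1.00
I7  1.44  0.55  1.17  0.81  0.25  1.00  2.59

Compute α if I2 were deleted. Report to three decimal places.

α = 0.802

Remaining items: I1, I3, I4, I5, I6, I7 (k = 6).
Σσᵢ² = 2.86 + 1.32 + 2.66 + 0.53 + 1.54 + 2.59 = 11.50
σ²_total = 11.50 + 2 × 11.58 = 34.66
α (item deleted) = (6/5)·(1 − 11.50/34.66) = 0.802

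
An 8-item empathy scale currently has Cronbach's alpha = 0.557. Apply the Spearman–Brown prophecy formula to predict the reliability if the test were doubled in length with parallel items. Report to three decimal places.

predicted reliability = 0.715

Length factor m = 2
α' = m·α / (1 + (m−1)·α)
   = 2 × 0.557 / (1 + (2 − 1) × 0.557)
   = 1.1140 / 1.5570 = 0.715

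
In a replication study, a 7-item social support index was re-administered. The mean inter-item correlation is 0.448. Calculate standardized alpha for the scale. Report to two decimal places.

standardized alpha = 0.85

Standardized α = k·r̄ / (1 + (k−1)·r̄) = 7 × 0.448 / (1 + 6 × 0.448)
  = 3.1360 / 3.6880 = 0.85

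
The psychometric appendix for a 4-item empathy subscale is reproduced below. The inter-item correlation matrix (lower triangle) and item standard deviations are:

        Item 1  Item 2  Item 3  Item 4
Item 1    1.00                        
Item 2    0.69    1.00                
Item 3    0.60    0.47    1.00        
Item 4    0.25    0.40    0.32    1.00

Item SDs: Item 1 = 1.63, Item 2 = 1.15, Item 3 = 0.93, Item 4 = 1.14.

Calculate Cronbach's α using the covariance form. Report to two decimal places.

Σσ²ᵢ = 1.63² + 1.15² + 0.93² + 1.14² = 6.1439
Covariances σ_ij = r_ij · s_i · s_j:
  σ(Item 1,Item 2) = 0.69 × 1.63 × 1.15 = 1.2934
  σ(Item 1,Item 3) = 0.60 × 1.63 × 0.93 = 0.9095
  σ(Item 1,Item 4) = 0.25 × 1.63 × 1.14 = 0.4645
  σ(Item 2,Item 3) = 0.47 × 1.15 × 0.93 = 0.5027
  σ(Item 2,Item 4) = 0.40 × 1.15 × 1.14 = 0.5244
  σ(Item 3,Item 4) = 0.32 × 0.93 × 1.14 = 0.3393
σ²_T = Σσ²ᵢ + 2·Σσ_ij = 6.1439 + 2 × 4.0338 = 14.2115
α = (4/3)·(1 − 6.1439/14.2115) = 0.76

Cronbach's α = 0.76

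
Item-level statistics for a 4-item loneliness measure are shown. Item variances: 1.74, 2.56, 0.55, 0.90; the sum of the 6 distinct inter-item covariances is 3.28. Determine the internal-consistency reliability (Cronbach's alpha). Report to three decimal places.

Cronbach's alpha = 0.711

Σσᵢ² = 1.74 + 2.56 + 0.55 + 0.90 = 5.75
Sum of distinct covariances = 3.28
σ²_T = Σσᵢ² + 2·Σcov = 5.75 + 2 × 3.28 = 12.31
α = (4/3)·(1 − 5.75/12.31) = 0.711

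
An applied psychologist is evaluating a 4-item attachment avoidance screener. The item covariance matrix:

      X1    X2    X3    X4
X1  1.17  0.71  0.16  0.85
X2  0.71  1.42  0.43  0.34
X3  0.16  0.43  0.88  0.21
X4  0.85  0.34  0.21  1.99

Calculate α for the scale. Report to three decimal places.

ΣVar(i) = 1.17 + 1.42 + 0.88 + 1.99 = 5.46
Sum of off-diagonal covariances = 2.70
total variance = 5.46 + 2 × 2.70 = 10.86
α = (k/(k−1))·(1 − ΣVar(i)/total variance) = (4/3)·(1 − 5.46/10.86) = 0.663

α = 0.663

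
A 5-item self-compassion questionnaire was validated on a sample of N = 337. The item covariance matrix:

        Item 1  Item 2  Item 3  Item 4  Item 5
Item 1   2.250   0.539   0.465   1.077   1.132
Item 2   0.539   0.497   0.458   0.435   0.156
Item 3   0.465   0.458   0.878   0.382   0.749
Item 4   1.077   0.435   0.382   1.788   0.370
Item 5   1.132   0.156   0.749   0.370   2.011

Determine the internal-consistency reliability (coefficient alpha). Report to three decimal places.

α = 0.760

Σσ²ᵢ = 2.250 + 0.497 + 0.878 + 1.788 + 2.011 = 7.424
Sum of off-diagonal covariances = 5.763
Var(T) = 7.424 + 2 × 5.763 = 18.950
α = (k/(k−1))·(1 − Σσ²ᵢ/Var(T)) = (5/4)·(1 − 7.424/18.950) = 0.760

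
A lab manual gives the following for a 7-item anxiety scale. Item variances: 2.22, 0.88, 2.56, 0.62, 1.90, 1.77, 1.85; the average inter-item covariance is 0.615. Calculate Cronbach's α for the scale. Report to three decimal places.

Cronbach's α = 0.801

Σσᵢ² = 2.22 + 0.88 + 2.56 + 0.62 + 1.90 + 1.77 + 1.85 = 11.80
Sum of the 21 distinct covariances = 21 × 0.615 = 12.915
σ²_T = Σσᵢ² + 2·Σcov = 11.80 + 2 × 12.915 = 37.630
α = (7/6)·(1 − 11.80/37.630) = 0.801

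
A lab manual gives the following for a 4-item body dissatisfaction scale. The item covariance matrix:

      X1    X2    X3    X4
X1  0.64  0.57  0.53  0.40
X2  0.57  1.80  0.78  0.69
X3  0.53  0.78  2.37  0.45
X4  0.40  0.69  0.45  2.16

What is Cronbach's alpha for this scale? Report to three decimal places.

Cronbach's alpha = 0.660

ΣVar(i) = 0.64 + 1.80 + 2.37 + 2.16 = 6.97
Σ_{i<j} σ_ij = 3.42
total variance = 6.97 + 2 × 3.42 = 13.81
α = (k/(k−1))·(1 − ΣVar(i)/total variance) = (4/3)·(1 − 6.97/13.81) = 0.660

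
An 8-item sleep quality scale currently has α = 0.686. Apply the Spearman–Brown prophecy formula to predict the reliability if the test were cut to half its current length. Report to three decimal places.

predicted reliability = 0.522

Length factor m = 1/2
α' = m·α / (1 − (1−m)·α)
   = 1/2 × 0.686 / (1 − (1 − 1/2) × 0.686)
   = 0.3430 / 0.6570 = 0.522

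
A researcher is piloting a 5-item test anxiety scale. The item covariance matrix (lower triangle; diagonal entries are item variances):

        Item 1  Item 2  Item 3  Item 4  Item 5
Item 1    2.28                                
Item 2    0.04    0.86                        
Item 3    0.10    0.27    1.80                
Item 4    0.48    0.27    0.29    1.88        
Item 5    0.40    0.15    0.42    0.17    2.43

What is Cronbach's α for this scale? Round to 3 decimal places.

Cronbach's α = 0.449

Σσ²ᵢ = 2.28 + 0.86 + 1.80 + 1.88 + 2.43 = 9.25
Σ_{i<j} σ_ij = 2.59
Var(T) = 9.25 + 2 × 2.59 = 14.43
α = (k/(k−1))·(1 − Σσ²ᵢ/Var(T)) = (5/4)·(1 − 9.25/14.43) = 0.449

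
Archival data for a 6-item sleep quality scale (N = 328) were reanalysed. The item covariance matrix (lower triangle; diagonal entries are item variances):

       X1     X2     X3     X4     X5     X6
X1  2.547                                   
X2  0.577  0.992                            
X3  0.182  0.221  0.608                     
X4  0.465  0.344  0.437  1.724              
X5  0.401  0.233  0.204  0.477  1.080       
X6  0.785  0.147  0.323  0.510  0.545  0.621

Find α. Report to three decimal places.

α = 0.729

sum of item variances = 2.547 + 0.992 + 0.608 + 1.724 + 1.080 + 0.621 = 7.572
Σ_{i<j} σ_ij = 5.851
σ²_T = 7.572 + 2 × 5.851 = 19.274
α = (k/(k−1))·(1 − sum of item variances/σ²_T) = (6/5)·(1 − 7.572/19.274) = 0.729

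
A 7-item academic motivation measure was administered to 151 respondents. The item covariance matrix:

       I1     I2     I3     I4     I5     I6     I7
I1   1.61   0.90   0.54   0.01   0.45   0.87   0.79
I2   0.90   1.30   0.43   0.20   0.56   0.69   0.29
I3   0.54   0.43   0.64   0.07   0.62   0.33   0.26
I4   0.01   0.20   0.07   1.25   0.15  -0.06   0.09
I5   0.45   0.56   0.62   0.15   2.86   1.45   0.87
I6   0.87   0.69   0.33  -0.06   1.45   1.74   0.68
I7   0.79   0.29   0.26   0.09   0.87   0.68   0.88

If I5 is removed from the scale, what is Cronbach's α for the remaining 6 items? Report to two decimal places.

Remaining items: I1, I2, I3, I4, I6, I7 (k = 6).
ΣVar(i) = 1.61 + 1.30 + 0.64 + 1.25 + 1.74 + 0.88 = 7.42
Var(T) = 7.42 + 2 × 6.09 = 19.60
α (item deleted) = (6/5)·(1 − 7.42/19.60) = 0.75

α = 0.75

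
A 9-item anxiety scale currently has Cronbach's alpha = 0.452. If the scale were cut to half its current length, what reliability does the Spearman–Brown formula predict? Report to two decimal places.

Length factor m = 1/2
α' = m·α / (1 − (1−m)·α)
   = 1/2 × 0.452 / (1 − (1 − 1/2) × 0.452)
   = 0.2260 / 0.7740 = 0.29

predicted reliability = 0.29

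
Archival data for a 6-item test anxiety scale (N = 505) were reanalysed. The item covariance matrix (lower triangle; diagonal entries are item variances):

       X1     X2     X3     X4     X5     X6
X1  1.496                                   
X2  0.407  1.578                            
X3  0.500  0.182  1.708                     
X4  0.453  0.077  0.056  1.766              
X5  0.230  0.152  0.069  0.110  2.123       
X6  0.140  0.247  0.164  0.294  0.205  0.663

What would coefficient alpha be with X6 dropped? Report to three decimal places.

α = 0.425

Remaining items: X1, X2, X3, X4, X5 (k = 5).
Σσᵢ² = 1.496 + 1.578 + 1.708 + 1.766 + 2.123 = 8.671
Var(T) = 8.671 + 2 × 2.236 = 13.143
α (item deleted) = (5/4)·(1 − 8.671/13.143) = 0.425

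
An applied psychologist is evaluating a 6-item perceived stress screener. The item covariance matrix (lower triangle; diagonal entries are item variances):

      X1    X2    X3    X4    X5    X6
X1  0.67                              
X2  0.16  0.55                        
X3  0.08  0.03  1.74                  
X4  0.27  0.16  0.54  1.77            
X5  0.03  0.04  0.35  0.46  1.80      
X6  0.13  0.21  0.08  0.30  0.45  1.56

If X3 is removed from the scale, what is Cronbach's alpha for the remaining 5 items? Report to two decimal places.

Cronbach's alpha = 0.51

Remaining items: X1, X2, X4, X5, X6 (k = 5).
Σσ²ᵢ = 0.67 + 0.55 + 1.77 + 1.80 + 1.56 = 6.35
total variance = 6.35 + 2 × 2.21 = 10.77
α (item deleted) = (5/4)·(1 − 6.35/10.77) = 0.51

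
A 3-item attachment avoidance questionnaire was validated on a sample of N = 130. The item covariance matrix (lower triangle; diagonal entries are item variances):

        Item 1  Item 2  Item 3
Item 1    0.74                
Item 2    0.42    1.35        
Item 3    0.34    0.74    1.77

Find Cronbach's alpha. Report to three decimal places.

Σσᵢ² = 0.74 + 1.35 + 1.77 = 3.86
Sum of off-diagonal covariances = 1.50
σ²_total = 3.86 + 2 × 1.50 = 6.86
α = (k/(k−1))·(1 − Σσᵢ²/σ²_total) = (3/2)·(1 − 3.86/6.86) = 0.656

Cronbach's alpha = 0.656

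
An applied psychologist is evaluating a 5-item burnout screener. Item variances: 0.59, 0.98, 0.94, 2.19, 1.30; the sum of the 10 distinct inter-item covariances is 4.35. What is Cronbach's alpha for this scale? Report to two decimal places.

Σσ²ᵢ = 0.59 + 0.98 + 0.94 + 2.19 + 1.30 = 6.00
Sum of distinct covariances = 4.35
total variance = Σσ²ᵢ + 2·Σcov = 6.00 + 2 × 4.35 = 14.70
α = (5/4)·(1 − 6.00/14.70) = 0.74

α = 0.74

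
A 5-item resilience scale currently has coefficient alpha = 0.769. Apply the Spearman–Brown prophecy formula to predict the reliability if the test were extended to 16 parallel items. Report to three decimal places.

predicted reliability = 0.914

Length factor m = 16/5 = 3.2000
α' = m·α / (1 + (m−1)·α)
   = 16/5 × 0.769 / (1 + (16/5 − 1) × 0.769)
   = 2.4608 / 2.6918 = 0.914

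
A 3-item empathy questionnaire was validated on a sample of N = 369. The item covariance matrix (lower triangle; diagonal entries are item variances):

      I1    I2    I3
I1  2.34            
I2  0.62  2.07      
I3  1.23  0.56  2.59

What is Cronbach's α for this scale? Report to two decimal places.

ΣVar(i) = 2.34 + 2.07 + 2.59 = 7.00
Σ_{i<j} σ_ij = 2.41
total variance = 7.00 + 2 × 2.41 = 11.82
α = (k/(k−1))·(1 − ΣVar(i)/total variance) = (3/2)·(1 − 7.00/11.82) = 0.61

α = 0.61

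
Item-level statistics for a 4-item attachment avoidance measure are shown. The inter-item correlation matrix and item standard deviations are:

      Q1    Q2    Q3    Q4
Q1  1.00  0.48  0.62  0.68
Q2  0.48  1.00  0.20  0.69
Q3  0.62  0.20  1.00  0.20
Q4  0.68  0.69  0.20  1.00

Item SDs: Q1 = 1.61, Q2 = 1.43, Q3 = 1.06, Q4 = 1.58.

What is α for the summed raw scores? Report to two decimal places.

α = 0.79

Σσ²ᵢ = 1.61² + 1.43² + 1.06² + 1.58² = 8.2570
Covariances σ_ij = r_ij · s_i · s_j:
  σ(Q1,Q2) = 0.48 × 1.61 × 1.43 = 1.1051
  σ(Q1,Q3) = 0.62 × 1.61 × 1.06 = 1.0581
  σ(Q1,Q4) = 0.68 × 1.61 × 1.58 = 1.7298
  σ(Q2,Q3) = 0.20 × 1.43 × 1.06 = 0.3032
  σ(Q2,Q4) = 0.69 × 1.43 × 1.58 = 1.5590
  σ(Q3,Q4) = 0.20 × 1.06 × 1.58 = 0.3350
σ²_T = Σσ²ᵢ + 2·Σσ_ij = 8.2570 + 2 × 6.0902 = 20.4374
α = (4/3)·(1 − 8.2570/20.4374) = 0.79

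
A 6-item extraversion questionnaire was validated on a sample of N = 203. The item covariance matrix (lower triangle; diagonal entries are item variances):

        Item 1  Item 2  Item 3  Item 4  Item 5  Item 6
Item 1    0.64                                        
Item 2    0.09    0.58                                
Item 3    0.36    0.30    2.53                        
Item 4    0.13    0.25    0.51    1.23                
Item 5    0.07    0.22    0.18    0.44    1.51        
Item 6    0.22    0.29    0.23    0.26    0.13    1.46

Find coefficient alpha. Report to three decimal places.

coefficient alpha = 0.577

ΣVar(i) = 0.64 + 0.58 + 2.53 + 1.23 + 1.51 + 1.46 = 7.95
Sum of the distinct covariances = 3.68
Var(T) = 7.95 + 2 × 3.68 = 15.31
α = (k/(k−1))·(1 − ΣVar(i)/Var(T)) = (6/5)·(1 − 7.95/15.31) = 0.577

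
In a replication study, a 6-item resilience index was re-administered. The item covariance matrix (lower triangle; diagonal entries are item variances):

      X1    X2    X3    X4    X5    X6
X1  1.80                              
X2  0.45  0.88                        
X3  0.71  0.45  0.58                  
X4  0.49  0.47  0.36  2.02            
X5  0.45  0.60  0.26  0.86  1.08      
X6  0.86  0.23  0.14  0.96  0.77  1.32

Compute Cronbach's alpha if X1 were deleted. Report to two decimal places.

Cronbach's alpha = 0.79

Remaining items: X2, X3, X4, X5, X6 (k = 5).
sum of item variances = 0.88 + 0.58 + 2.02 + 1.08 + 1.32 = 5.88
total variance = 5.88 + 2 × 5.10 = 16.08
α (item deleted) = (5/4)·(1 − 5.88/16.08) = 0.79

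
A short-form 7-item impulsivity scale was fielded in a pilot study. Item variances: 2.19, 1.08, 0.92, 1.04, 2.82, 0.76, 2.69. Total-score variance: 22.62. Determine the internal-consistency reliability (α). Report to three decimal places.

α = 0.574

Σσᵢ² = 2.19 + 1.08 + 0.92 + 1.04 + 2.82 + 0.76 + 2.69 = 11.50
α = (k/(k−1))·(1 − Σσᵢ²/σ²_total) = (7/6)·(1 − 11.50/22.62) = 0.574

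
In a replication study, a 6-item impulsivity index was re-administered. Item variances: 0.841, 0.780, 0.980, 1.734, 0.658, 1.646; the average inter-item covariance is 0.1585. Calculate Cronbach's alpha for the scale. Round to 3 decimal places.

ΣVar(i) = 0.841 + 0.780 + 0.980 + 1.734 + 0.658 + 1.646 = 6.639
Sum of the 15 distinct covariances = 15 × 0.1585 = 2.3775
σ²_total = ΣVar(i) + 2·Σcov = 6.639 + 2 × 2.3775 = 11.3940
α = (6/5)·(1 − 6.639/11.3940) = 0.501

Cronbach's alpha = 0.501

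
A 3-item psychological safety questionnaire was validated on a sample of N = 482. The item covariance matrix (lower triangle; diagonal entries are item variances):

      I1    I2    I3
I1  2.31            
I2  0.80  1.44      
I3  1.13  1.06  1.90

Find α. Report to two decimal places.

α = 0.77

ΣVar(i) = 2.31 + 1.44 + 1.90 = 5.65
Sum of the distinct covariances = 2.99
σ²_total = 5.65 + 2 × 2.99 = 11.63
α = (k/(k−1))·(1 − ΣVar(i)/σ²_total) = (3/2)·(1 − 5.65/11.63) = 0.77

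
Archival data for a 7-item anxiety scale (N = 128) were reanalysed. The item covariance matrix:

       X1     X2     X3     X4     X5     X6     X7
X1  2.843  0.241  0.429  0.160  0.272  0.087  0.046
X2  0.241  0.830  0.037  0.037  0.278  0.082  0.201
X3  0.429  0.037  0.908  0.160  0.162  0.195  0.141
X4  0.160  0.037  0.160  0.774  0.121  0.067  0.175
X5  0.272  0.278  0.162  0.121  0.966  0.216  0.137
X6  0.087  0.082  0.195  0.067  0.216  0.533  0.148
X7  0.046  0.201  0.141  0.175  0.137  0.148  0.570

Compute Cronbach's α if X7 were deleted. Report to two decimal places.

Remaining items: X1, X2, X3, X4, X5, X6 (k = 6).
Σσ²ᵢ = 2.843 + 0.830 + 0.908 + 0.774 + 0.966 + 0.533 = 6.854
σ²_total = 6.854 + 2 × 2.544 = 11.942
α (item deleted) = (6/5)·(1 − 6.854/11.942) = 0.51

α = 0.51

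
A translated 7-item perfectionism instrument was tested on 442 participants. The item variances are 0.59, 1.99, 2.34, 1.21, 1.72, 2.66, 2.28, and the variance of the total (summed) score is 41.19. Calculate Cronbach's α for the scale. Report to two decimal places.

sum of item variances = 0.59 + 1.99 + 2.34 + 1.21 + 1.72 + 2.66 + 2.28 = 12.79
α = (k/(k−1))·(1 − sum of item variances/Var(T)) = (7/6)·(1 − 12.79/41.19) = 0.80

Cronbach's α = 0.80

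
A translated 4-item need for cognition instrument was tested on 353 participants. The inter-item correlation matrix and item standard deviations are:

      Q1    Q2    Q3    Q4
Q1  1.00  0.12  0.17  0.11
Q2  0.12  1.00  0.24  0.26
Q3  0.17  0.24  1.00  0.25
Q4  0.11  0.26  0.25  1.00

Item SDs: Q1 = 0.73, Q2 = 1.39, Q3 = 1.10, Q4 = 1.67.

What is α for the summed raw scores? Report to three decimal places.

α = 0.481

Σσ²ᵢ = 0.73² + 1.39² + 1.10² + 1.67² = 6.4639
Covariances σ_ij = r_ij · s_i · s_j:
  σ(Q1,Q2) = 0.12 × 0.73 × 1.39 = 0.1218
  σ(Q1,Q3) = 0.17 × 0.73 × 1.10 = 0.1365
  σ(Q1,Q4) = 0.11 × 0.73 × 1.67 = 0.1341
  σ(Q2,Q3) = 0.24 × 1.39 × 1.10 = 0.3670
  σ(Q2,Q4) = 0.26 × 1.39 × 1.67 = 0.6035
  σ(Q3,Q4) = 0.25 × 1.10 × 1.67 = 0.4592
σ²_T = Σσ²ᵢ + 2·Σσ_ij = 6.4639 + 2 × 1.8221 = 10.1081
α = (4/3)·(1 − 6.4639/10.1081) = 0.481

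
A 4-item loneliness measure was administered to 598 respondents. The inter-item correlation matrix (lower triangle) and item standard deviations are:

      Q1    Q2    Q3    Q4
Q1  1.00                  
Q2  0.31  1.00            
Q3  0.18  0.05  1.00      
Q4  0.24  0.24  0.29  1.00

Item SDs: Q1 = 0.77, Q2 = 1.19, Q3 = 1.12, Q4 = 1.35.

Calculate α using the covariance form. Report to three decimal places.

α = 0.511

Σσ²ᵢ = 0.77² + 1.19² + 1.12² + 1.35² = 5.0859
Covariances σ_ij = r_ij · s_i · s_j:
  σ(Q1,Q2) = 0.31 × 0.77 × 1.19 = 0.2841
  σ(Q1,Q3) = 0.18 × 0.77 × 1.12 = 0.1552
  σ(Q1,Q4) = 0.24 × 0.77 × 1.35 = 0.2495
  σ(Q2,Q3) = 0.05 × 1.19 × 1.12 = 0.0666
  σ(Q2,Q4) = 0.24 × 1.19 × 1.35 = 0.3856
  σ(Q3,Q4) = 0.29 × 1.12 × 1.35 = 0.4385
σ²_T = Σσ²ᵢ + 2·Σσ_ij = 5.0859 + 2 × 1.5795 = 8.2449
α = (4/3)·(1 − 5.0859/8.2449) = 0.511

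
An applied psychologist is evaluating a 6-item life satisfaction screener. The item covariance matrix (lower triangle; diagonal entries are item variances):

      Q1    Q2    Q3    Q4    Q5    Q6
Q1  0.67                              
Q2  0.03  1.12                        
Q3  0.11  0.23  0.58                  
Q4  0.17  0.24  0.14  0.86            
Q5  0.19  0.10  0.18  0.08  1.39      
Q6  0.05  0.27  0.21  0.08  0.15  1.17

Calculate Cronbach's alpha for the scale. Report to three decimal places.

ΣVar(i) = 0.67 + 1.12 + 0.58 + 0.86 + 1.39 + 1.17 = 5.79
Σ_{i<j} σ_ij = 2.23
Var(T) = 5.79 + 2 × 2.23 = 10.25
α = (k/(k−1))·(1 − ΣVar(i)/Var(T)) = (6/5)·(1 − 5.79/10.25) = 0.522

Cronbach's alpha = 0.522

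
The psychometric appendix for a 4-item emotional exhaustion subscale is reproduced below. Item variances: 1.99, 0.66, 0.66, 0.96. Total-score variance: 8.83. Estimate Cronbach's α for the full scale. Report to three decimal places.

Cronbach's α = 0.689

Σσ²ᵢ = 1.99 + 0.66 + 0.66 + 0.96 = 4.27
α = (k/(k−1))·(1 − Σσ²ᵢ/Var(T)) = (4/3)·(1 − 4.27/8.83) = 0.689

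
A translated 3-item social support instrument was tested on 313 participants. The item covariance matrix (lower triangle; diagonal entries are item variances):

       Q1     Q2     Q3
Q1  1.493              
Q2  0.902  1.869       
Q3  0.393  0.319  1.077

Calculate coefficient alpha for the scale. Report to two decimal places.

Σσᵢ² = 1.493 + 1.869 + 1.077 = 4.439
Sum of the distinct covariances = 1.614
σ²_T = 4.439 + 2 × 1.614 = 7.667
α = (k/(k−1))·(1 − Σσᵢ²/σ²_T) = (3/2)·(1 − 4.439/7.667) = 0.63

coefficient alpha = 0.63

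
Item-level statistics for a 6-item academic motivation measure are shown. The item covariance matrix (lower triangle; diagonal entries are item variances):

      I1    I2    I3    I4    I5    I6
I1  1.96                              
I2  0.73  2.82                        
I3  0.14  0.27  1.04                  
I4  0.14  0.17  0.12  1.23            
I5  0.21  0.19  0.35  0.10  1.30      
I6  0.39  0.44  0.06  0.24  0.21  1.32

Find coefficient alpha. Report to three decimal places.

Σσᵢ² = 1.96 + 2.82 + 1.04 + 1.23 + 1.30 + 1.32 = 9.67
Sum of off-diagonal covariances = 3.76
σ²_T = 9.67 + 2 × 3.76 = 17.19
α = (k/(k−1))·(1 − Σσᵢ²/σ²_T) = (6/5)·(1 − 9.67/17.19) = 0.525

coefficient alpha = 0.525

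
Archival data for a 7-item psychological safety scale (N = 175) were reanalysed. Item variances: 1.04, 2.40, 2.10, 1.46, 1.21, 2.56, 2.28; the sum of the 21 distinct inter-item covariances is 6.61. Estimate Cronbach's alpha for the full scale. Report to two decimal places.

Σσ²ᵢ = 1.04 + 2.40 + 2.10 + 1.46 + 1.21 + 2.56 + 2.28 = 13.05
Sum of distinct covariances = 6.61
σ²_T = Σσ²ᵢ + 2·Σcov = 13.05 + 2 × 6.61 = 26.27
α = (7/6)·(1 − 13.05/26.27) = 0.59

Cronbach's alpha = 0.59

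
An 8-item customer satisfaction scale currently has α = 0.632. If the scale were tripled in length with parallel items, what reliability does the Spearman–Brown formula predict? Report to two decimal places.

predicted reliability = 0.84

Length factor m = 3
α' = m·α / (1 + (m−1)·α)
   = 3 × 0.632 / (1 + (3 − 1) × 0.632)
   = 1.8960 / 2.2640 = 0.84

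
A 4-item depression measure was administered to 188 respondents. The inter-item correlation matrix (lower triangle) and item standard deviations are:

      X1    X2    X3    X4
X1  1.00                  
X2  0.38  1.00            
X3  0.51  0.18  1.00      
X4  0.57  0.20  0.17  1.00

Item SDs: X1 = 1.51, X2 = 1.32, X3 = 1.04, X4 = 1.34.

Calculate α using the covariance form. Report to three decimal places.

α = 0.676

Σσ²ᵢ = 1.51² + 1.32² + 1.04² + 1.34² = 6.8997
Covariances σ_ij = r_ij · s_i · s_j:
  σ(X1,X2) = 0.38 × 1.51 × 1.32 = 0.7574
  σ(X1,X3) = 0.51 × 1.51 × 1.04 = 0.8009
  σ(X1,X4) = 0.57 × 1.51 × 1.34 = 1.1533
  σ(X2,X3) = 0.18 × 1.32 × 1.04 = 0.2471
  σ(X2,X4) = 0.20 × 1.32 × 1.34 = 0.3538
  σ(X3,X4) = 0.17 × 1.04 × 1.34 = 0.2369
σ²_T = Σσ²ᵢ + 2·Σσ_ij = 6.8997 + 2 × 3.5494 = 13.9985
α = (4/3)·(1 − 6.8997/13.9985) = 0.676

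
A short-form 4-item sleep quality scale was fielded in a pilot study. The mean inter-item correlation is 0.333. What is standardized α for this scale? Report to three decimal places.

standardized α = 0.666

Standardized α = k·r̄ / (1 + (k−1)·r̄) = 4 × 0.333 / (1 + 3 × 0.333)
  = 1.3320 / 1.9990 = 0.666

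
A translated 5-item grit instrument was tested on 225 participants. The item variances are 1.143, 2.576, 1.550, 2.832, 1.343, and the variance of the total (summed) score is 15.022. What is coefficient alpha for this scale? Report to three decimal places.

sum of item variances = 1.143 + 2.576 + 1.550 + 2.832 + 1.343 = 9.444
α = (k/(k−1))·(1 − sum of item variances/Var(T)) = (5/4)·(1 − 9.444/15.022) = 0.464

coefficient alpha = 0.464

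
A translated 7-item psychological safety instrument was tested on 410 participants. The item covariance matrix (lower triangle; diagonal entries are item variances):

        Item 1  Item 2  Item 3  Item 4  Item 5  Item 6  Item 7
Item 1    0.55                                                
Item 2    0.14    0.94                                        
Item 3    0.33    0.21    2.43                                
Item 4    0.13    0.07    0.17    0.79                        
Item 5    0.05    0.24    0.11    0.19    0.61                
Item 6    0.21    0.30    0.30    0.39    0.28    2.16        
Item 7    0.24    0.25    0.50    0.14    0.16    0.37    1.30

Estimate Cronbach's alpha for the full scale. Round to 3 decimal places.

Cronbach's alpha = 0.608

Σσᵢ² = 0.55 + 0.94 + 2.43 + 0.79 + 0.61 + 2.16 + 1.30 = 8.78
Σ_{i<j} σ_ij = 4.78
Var(T) = 8.78 + 2 × 4.78 = 18.34
α = (k/(k−1))·(1 − Σσᵢ²/Var(T)) = (7/6)·(1 − 8.78/18.34) = 0.608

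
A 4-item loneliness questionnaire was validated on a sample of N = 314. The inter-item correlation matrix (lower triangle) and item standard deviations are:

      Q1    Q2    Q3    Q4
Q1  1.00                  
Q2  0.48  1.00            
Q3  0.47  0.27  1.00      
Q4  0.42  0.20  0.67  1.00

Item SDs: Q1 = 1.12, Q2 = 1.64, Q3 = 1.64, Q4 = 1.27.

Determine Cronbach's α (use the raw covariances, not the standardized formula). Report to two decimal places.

α = 0.72

Σσ²ᵢ = 1.12² + 1.64² + 1.64² + 1.27² = 8.2465
Covariances σ_ij = r_ij · s_i · s_j:
  σ(Q1,Q2) = 0.48 × 1.12 × 1.64 = 0.8817
  σ(Q1,Q3) = 0.47 × 1.12 × 1.64 = 0.8633
  σ(Q1,Q4) = 0.42 × 1.12 × 1.27 = 0.5974
  σ(Q2,Q3) = 0.27 × 1.64 × 1.64 = 0.7262
  σ(Q2,Q4) = 0.20 × 1.64 × 1.27 = 0.4166
  σ(Q3,Q4) = 0.67 × 1.64 × 1.27 = 1.3955
σ²_T = Σσ²ᵢ + 2·Σσ_ij = 8.2465 + 2 × 4.8807 = 18.0079
α = (4/3)·(1 − 8.2465/18.0079) = 0.72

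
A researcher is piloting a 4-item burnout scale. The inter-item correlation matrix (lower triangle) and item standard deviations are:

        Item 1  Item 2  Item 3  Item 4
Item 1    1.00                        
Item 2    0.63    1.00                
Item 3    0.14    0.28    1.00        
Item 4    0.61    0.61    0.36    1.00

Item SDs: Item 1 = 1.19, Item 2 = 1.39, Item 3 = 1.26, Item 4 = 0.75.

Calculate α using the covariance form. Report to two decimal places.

Σσ²ᵢ = 1.19² + 1.39² + 1.26² + 0.75² = 5.4983
Covariances σ_ij = r_ij · s_i · s_j:
  σ(Item 1,Item 2) = 0.63 × 1.19 × 1.39 = 1.0421
  σ(Item 1,Item 3) = 0.14 × 1.19 × 1.26 = 0.2099
  σ(Item 1,Item 4) = 0.61 × 1.19 × 0.75 = 0.5444
  σ(Item 2,Item 3) = 0.28 × 1.39 × 1.26 = 0.4904
  σ(Item 2,Item 4) = 0.61 × 1.39 × 0.75 = 0.6359
  σ(Item 3,Item 4) = 0.36 × 1.26 × 0.75 = 0.3402
σ²_T = Σσ²ᵢ + 2·Σσ_ij = 5.4983 + 2 × 3.2629 = 12.0241
α = (4/3)·(1 − 5.4983/12.0241) = 0.72

α = 0.72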